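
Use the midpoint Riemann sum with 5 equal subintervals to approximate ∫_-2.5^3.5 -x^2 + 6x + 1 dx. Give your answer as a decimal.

Δx = (3.5 − (-2.5))/5 = 1.2.
Midpoints: -1.9, -0.7, 0.5, 1.7, 2.9.
f(-1.9) = -14.01, f(-0.7) = -3.69, f(0.5) = 3.75, f(1.7) = 8.31, f(2.9) = 9.99.
Sum = Δx · [f(-1.9) + f(-0.7) + f(0.5) + f(1.7) + f(2.9)].
Sum = 5.22.

5.22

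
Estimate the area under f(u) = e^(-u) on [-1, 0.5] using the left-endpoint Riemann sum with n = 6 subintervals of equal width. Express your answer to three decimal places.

Δu = (0.5 − (-1))/6 = 0.25.
Left endpoints: -1, -0.75, -0.5, -0.25, 0, 0.25.
f(-1) ≈ 2.718, f(-0.75) ≈ 2.117, f(-0.5) ≈ 1.649, f(-0.25) ≈ 1.284, f(0) ≈ 1.000, f(0.25) ≈ 0.779.
Sum = Δu · [f(-1) + f(-0.75) + f(-0.5) + ...].
Sum ≈ 2.387.

2.387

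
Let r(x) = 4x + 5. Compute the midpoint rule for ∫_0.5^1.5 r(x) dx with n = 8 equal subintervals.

Δx = (1.5 − 0.5)/8 = 0.125.
Midpoints: 0.5625, 0.6875, 0.8125, 0.9375, 1.0625, 1.1875, 1.3125, 1.4375.
r(0.5625) = 7.25, r(0.6875) = 7.75, r(0.8125) = 8.25, r(0.9375) = 8.75, r(1.0625) = 9.25, r(1.1875) = 9.75, r(1.3125) = 10.25, r(1.4375) = 10.75.
Sum = Δx · [r(0.5625) + r(0.6875) + r(0.8125) + ...].
Sum = 9.

9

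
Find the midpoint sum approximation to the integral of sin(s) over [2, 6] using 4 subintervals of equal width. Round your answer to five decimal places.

-1.43538

Δs = (6 − 2)/4 = 1.
Midpoints: 2.5, 3.5, 4.5, 5.5.
f(2.5) ≈ 0.59847, f(3.5) ≈ -0.35078, f(4.5) ≈ -0.97753, f(5.5) ≈ -0.70554.
Sum = Δs · [f(2.5) + f(3.5) + f(4.5) + f(5.5)].
Sum ≈ -1.43538.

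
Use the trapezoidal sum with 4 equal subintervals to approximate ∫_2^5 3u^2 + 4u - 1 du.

Δu = (5 − 2)/4 = 0.75.
f(2) = 19, f(2.75) = 32.6875, f(3.5) = 49.75, f(4.25) = 70.1875, f(5) = 94.
T_4 = (Δu/2)·[f(u_0) + 2f(u_1) + 2f(u_2) + 2f(u_3) + f(u_4)].
Sum = 156.84375.

156.84375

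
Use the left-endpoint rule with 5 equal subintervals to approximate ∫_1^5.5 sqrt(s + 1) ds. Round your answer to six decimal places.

8.640802

Δs = (5.5 − 1)/5 = 0.9.
Left endpoints: 1, 1.9, 2.8, 3.7, 4.6.
f(1) ≈ 1.414214, f(1.9) ≈ 1.702939, f(2.8) ≈ 1.949359, f(3.7) ≈ 2.167948, f(4.6) ≈ 2.366432.
Sum = Δs · [f(1) + f(1.9) + f(2.8) + f(3.7) + f(4.6)].
Sum ≈ 8.640802.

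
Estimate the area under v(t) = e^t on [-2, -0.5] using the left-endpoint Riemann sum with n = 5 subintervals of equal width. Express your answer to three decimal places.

0.404

Δt = (-0.5 − (-2))/5 = 0.3.
Left endpoints: -2, -1.7, -1.4, -1.1, -0.8.
v(-2) ≈ 0.135, v(-1.7) ≈ 0.183, v(-1.4) ≈ 0.247, v(-1.1) ≈ 0.333, v(-0.8) ≈ 0.449.
Sum = Δt · [v(-2) + v(-1.7) + v(-1.4) + v(-1.1) + v(-0.8)].
Sum ≈ 0.404.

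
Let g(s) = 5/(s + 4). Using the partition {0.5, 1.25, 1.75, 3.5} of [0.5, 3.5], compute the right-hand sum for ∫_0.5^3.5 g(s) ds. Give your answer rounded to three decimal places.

2.316

Subinterval widths: 0.75, 0.5, 1.75.
Right endpoints: 1.25, 1.75, 3.5.
g(1.25) = 20/21, g(1.75) = 20/23, g(3.5) = 2/3.
Sum = Σ Δs_i · g(s_i).
Sum ≈ 2.316.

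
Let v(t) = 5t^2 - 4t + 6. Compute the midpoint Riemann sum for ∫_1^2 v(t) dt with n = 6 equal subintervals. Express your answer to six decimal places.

11.655093

Δt = (2 − 1)/6 = 1/6.
Midpoints: 13/12, 1.25, 17/12, 19/12, 1.75, 23/12.
v(13/12) = 1085/144, v(1.25) = 8.8125, v(17/12) = 1493/144, v(19/12) = 1757/144, v(1.75) = 14.3125, v(23/12) = 2405/144.
Sum = Δt · [v(13/12) + v(1.25) + v(17/12) + ...].
Sum ≈ 11.655093.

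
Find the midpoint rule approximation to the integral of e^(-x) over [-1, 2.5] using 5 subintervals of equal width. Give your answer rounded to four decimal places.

2.5831

Δx = (2.5 − (-1))/5 = 0.7.
Midpoints: -0.65, 0.05, 0.75, 1.45, 2.15.
f(-0.65) ≈ 1.9155, f(0.05) ≈ 0.9512, f(0.75) ≈ 0.4724, f(1.45) ≈ 0.2346, f(2.15) ≈ 0.1165.
Sum = Δx · [f(-0.65) + f(0.05) + f(0.75) + f(1.45) + f(2.15)].
Sum ≈ 2.5831.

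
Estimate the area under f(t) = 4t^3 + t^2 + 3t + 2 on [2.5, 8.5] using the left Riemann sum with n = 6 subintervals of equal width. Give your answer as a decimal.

Δt = (8.5 − 2.5)/6 = 1.
Left endpoints: 2.5, 3.5, 4.5, 5.5, 6.5, 7.5.
f(2.5) = 78.25, f(3.5) = 196.25, f(4.5) = 400.25, f(5.5) = 714.25, f(6.5) = 1162.25, f(7.5) = 1768.25.
Sum = Δt · [f(2.5) + f(3.5) + f(4.5) + ...].
Sum = 4319.5.

4319.5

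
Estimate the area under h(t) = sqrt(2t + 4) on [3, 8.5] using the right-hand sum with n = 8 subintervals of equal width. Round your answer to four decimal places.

Δt = (8.5 − 3)/8 = 0.6875.
Right endpoints: 3.6875, 4.375, 5.0625, 5.75, 6.4375, 7.125, 7.8125, 8.5.
h(3.6875) ≈ 3.3727, h(4.375) ≈ 3.5707, h(5.0625) ≈ 3.7583, h(5.75) ≈ 3.9370, h(6.4375) ≈ 4.1079, h(7.125) ≈ 4.2720, h(7.8125) ≈ 4.4300, h(8.5) ≈ 4.5826.
Sum = Δt · [h(3.6875) + h(4.375) + h(5.0625) + ...].
Sum ≈ 22.0215.

22.0215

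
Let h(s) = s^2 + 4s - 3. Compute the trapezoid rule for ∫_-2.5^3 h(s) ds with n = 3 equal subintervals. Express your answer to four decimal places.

6.2894

Δs = (3 − (-2.5))/3 = 11/6.
h(-2.5) = -6.75, h(-2/3) = -47/9, h(7/6) = 109/36, h(3) = 18.
T_3 = (Δs/2)·[h(s_0) + 2h(s_1) + 2h(s_2) + h(s_3)].
Sum ≈ 6.2894.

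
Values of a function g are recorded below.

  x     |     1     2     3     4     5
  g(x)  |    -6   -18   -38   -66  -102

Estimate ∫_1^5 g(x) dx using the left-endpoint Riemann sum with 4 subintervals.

Δx = 1.
Sum = 1·[(-6) + (-18) + (-38) + (-66)] = -128.

-128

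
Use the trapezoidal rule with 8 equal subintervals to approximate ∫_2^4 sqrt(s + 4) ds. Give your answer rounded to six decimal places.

5.286843

Δs = (4 − 2)/8 = 0.25.
f(2) ≈ 2.449490, f(2.25) ≈ 2.500000, f(2.5) ≈ 2.549510, f(2.75) ≈ 2.598076, f(3) ≈ 2.645751, f(3.25) ≈ 2.692582, f(3.5) ≈ 2.738613, f(3.75) ≈ 2.783882, f(4) ≈ 2.828427.
T_8 = (Δs/2)·[f(s_0) + 2f(s_1) + ... + 2f(s_{7}) + f(s_8)].
Sum ≈ 5.286843.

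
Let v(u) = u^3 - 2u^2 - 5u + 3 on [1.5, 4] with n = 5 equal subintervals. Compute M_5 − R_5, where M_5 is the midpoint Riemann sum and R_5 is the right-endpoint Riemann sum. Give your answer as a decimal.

-6.1328125

M_5 = -4.8828125.
R_5 = 1.25.
M_5 − R_5 = -6.1328125.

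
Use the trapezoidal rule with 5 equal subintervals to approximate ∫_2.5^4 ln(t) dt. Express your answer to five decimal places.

1.75333

Δt = (4 − 2.5)/5 = 0.3.
f(2.5) ≈ 0.91629, f(2.8) ≈ 1.02962, f(3.1) ≈ 1.13140, f(3.4) ≈ 1.22378, f(3.7) ≈ 1.30833, f(4) ≈ 1.38629.
T_5 = (Δt/2)·[f(t_0) + 2f(t_1) + ... + 2f(t_{4}) + f(t_5)].
Sum ≈ 1.75333.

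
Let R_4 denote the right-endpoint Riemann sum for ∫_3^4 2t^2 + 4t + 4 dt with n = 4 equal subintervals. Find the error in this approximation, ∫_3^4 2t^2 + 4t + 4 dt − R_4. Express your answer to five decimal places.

Exact integral: ∫_3^4 f(t) dt ≈ 42.6666667.
R_4 = 44.9375.
Error ≈ 42.6666667 − 44.9375 ≈ -2.27083.

-2.27083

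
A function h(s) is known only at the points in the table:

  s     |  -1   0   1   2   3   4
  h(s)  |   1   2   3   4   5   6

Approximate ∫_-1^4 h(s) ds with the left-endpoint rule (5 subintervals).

Δs = 1.
Sum = 1·[1 + 2 + 3 + 4 + 5] = 15.

15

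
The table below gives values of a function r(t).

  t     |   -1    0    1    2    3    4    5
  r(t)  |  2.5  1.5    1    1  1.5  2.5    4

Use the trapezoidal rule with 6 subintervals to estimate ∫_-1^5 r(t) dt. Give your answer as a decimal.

10.75

Δt = 1.
T_6 = (1/2)·[2.5 + 2·1.5 + 2·1 + 2·1 + 2·1.5 + 2·2.5 + 4] = 10.75.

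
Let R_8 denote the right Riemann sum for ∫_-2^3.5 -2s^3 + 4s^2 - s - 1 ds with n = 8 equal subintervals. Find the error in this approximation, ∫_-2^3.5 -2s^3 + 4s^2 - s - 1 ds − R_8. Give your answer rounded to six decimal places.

Exact integral: ∫_-2^3.5 f(s) ds ≈ -8.82291667.
R_8 ≈ -34.56298828.
Error ≈ -8.82291667 − (-34.56298828) ≈ 25.740072.

25.740072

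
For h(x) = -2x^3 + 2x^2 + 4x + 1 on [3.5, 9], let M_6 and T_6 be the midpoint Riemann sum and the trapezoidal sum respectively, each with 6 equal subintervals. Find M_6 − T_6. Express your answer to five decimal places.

41.01606

M_6 ≈ -2591.3800637.
T_6 ≈ -2632.3961227.
M_6 − T_6 ≈ 41.01606.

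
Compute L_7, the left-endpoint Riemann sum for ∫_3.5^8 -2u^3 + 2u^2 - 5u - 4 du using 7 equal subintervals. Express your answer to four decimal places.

Δu = (8 − 3.5)/7 = 9/14.
Left endpoints: 3.5, 29/7, 67/14, 38/7, 85/14, 47/7, 103/14.
f(3.5) = -82.75, f(29/7) = -45481/343, f(67/14) = -276235/1372, f(38/7) = -100210/343, f(85/14) = -560113/1372, f(47/7) = -189607/343, f(103/14) = -1000159/1372.
Sum = Δu · [f(3.5) + f(29/7) + f(67/14) + ...].
Sum ≈ -1542.1224.

-1542.1224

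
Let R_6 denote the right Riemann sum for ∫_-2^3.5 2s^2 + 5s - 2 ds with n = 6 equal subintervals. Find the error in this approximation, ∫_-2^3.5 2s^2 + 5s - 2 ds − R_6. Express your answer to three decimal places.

Exact integral: ∫_-2^3.5 f(s) ds ≈ 43.54167.
R_6 ≈ 65.24884.
Error ≈ 43.54167 − 65.24884 ≈ -21.707.

-21.707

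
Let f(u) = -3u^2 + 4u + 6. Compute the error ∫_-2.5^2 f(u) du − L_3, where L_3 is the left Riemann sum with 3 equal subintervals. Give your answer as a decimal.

Exact integral: ∫_-2.5^2 f(u) du = -1.125.
L_3 = -24.75.
Error = -1.125 − (-24.75) = 23.625.

23.625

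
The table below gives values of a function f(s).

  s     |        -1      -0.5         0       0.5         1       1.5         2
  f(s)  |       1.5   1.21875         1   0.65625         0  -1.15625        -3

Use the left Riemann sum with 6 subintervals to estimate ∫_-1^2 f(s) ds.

1.609375

Δs = 0.5.
Sum = 0.5·[1.5 + 1.21875 + 1 + 0.65625 + 0 + (-1.15625)] = 1.609375.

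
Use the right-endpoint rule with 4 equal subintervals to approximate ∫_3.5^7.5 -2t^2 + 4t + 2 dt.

Δt = (7.5 − 3.5)/4 = 1.
Right endpoints: 4.5, 5.5, 6.5, 7.5.
f(4.5) = -20.5, f(5.5) = -36.5, f(6.5) = -56.5, f(7.5) = -80.5.
Sum = Δt · [f(4.5) + f(5.5) + f(6.5) + f(7.5)].
Sum = -194.

-194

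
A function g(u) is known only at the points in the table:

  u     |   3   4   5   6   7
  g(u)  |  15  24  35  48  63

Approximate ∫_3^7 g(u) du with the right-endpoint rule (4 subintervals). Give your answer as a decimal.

170

Δu = 1.
Sum = 1·[24 + 35 + 48 + 63] = 170.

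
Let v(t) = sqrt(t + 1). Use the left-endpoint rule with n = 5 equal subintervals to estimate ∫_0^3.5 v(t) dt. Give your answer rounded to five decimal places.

Δt = (3.5 − 0)/5 = 0.7.
Left endpoints: 0, 0.7, 1.4, 2.1, 2.8.
v(0) ≈ 1.00000, v(0.7) ≈ 1.30384, v(1.4) ≈ 1.54919, v(2.1) ≈ 1.76068, v(2.8) ≈ 1.94936.
Sum = Δt · [v(0) + v(0.7) + v(1.4) + v(2.1) + v(2.8)].
Sum ≈ 5.29415.

5.29415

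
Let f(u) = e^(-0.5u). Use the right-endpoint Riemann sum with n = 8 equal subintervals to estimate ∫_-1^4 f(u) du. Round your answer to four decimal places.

2.5784

Δu = (4 − (-1))/8 = 0.625.
Right endpoints: -0.375, 0.25, 0.875, 1.5, 2.125, 2.75, 3.375, 4.
f(-0.375) ≈ 1.2062, f(0.25) ≈ 0.8825, f(0.875) ≈ 0.6456, f(1.5) ≈ 0.4724, f(2.125) ≈ 0.3456, f(2.75) ≈ 0.2528, f(3.375) ≈ 0.1850, f(4) ≈ 0.1353.
Sum = Δu · [f(-0.375) + f(0.25) + f(0.875) + ...].
Sum ≈ 2.5784.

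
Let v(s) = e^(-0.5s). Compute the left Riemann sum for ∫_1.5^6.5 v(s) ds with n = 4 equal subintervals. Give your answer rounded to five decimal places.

1.16623

Δs = (6.5 − 1.5)/4 = 1.25.
Left endpoints: 1.5, 2.75, 4, 5.25.
v(1.5) ≈ 0.47237, v(2.75) ≈ 0.25284, v(4) ≈ 0.13534, v(5.25) ≈ 0.07244.
Sum = Δs · [v(1.5) + v(2.75) + v(4) + v(5.25)].
Sum ≈ 1.16623.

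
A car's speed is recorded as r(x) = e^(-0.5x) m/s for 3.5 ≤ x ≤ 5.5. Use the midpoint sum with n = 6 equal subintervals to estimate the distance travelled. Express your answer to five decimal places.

0.21944

Δx = (5.5 − 3.5)/6 = 1/3.
Midpoints: 11/3, 4, 13/3, 14/3, 5, 16/3.
r(11/3) ≈ 0.15988, r(4) ≈ 0.13534, r(13/3) ≈ 0.11456, r(14/3) ≈ 0.09697, r(5) ≈ 0.08208, r(16/3) ≈ 0.06948.
Sum = Δx · [r(11/3) + r(4) + r(13/3) + ...].
Sum ≈ 0.21944.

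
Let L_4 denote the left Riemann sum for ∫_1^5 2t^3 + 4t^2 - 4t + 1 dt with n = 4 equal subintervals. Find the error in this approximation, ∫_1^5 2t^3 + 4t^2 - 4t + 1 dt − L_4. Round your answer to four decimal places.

Exact integral: ∫_1^5 f(t) dt ≈ 433.333333.
L_4 = 284.
Error ≈ 433.333333 − 284 ≈ 149.3333.

149.3333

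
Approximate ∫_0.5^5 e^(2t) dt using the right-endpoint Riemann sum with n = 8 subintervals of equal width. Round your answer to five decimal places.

Δt = (5 − 0.5)/8 = 0.5625.
Right endpoints: 1.0625, 1.625, 2.1875, 2.75, 3.3125, 3.875, 4.4375, 5.
f(1.0625) ≈ 8.37290, f(1.625) ≈ 25.79034, f(2.1875) ≈ 79.43984, f(2.75) ≈ 244.69193, f(3.3125) ≈ 753.70421, f(3.875) ≈ 2321.57241, f(4.4375) ≈ 7150.94647, f(5) ≈ 22026.46579.
Sum = Δt · [f(1.0625) + f(1.625) + f(2.1875) + ...].
Sum ≈ 18343.67844.

18343.67844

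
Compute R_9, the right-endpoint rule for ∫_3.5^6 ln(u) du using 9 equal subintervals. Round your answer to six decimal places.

Δu = (6 − 3.5)/9 = 5/18.
Right endpoints: 34/9, 73/18, 13/3, 83/18, 44/9, 31/6, 49/9, 103/18, 6.
f(34/9) ≈ 1.329136, f(73/18) ≈ 1.400088, f(13/3) ≈ 1.466337, f(83/18) ≈ 1.528469, f(44/9) ≈ 1.586965, f(31/6) ≈ 1.642228, f(49/9) ≈ 1.694596, f(103/18) ≈ 1.744357, f(6) ≈ 1.791759.
Sum = Δu · [f(34/9) + f(73/18) + f(13/3) + ...].
Sum ≈ 3.939982.

3.939982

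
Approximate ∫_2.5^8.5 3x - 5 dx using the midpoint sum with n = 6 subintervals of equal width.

Δx = (8.5 − 2.5)/6 = 1.
Midpoints: 3, 4, 5, 6, 7, 8.
f(3) = 4, f(4) = 7, f(5) = 10, f(6) = 13, f(7) = 16, f(8) = 19.
Sum = Δx · [f(3) + f(4) + f(5) + ...].
Sum = 69.

69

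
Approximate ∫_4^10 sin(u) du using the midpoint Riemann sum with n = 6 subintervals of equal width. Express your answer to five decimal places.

Δu = (10 − 4)/6 = 1.
Midpoints: 4.5, 5.5, 6.5, 7.5, 8.5, 9.5.
f(4.5) ≈ -0.97753, f(5.5) ≈ -0.70554, f(6.5) ≈ 0.21512, f(7.5) ≈ 0.93800, f(8.5) ≈ 0.79849, f(9.5) ≈ -0.07515.
Sum = Δu · [f(4.5) + f(5.5) + f(6.5) + ...].
Sum ≈ 0.19339.

0.19339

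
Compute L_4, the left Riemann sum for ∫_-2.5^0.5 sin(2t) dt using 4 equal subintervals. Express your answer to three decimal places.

-0.059

Δt = (0.5 − (-2.5))/4 = 0.75.
Left endpoints: -2.5, -1.75, -1, -0.25.
f(-2.5) ≈ 0.959, f(-1.75) ≈ 0.351, f(-1) ≈ -0.909, f(-0.25) ≈ -0.479.
Sum = Δt · [f(-2.5) + f(-1.75) + f(-1) + f(-0.25)].
Sum ≈ -0.059.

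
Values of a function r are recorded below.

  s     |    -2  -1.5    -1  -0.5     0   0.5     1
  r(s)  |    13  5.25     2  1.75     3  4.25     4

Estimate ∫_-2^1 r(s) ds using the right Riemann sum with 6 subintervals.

10.125

Δs = 0.5.
Sum = 0.5·[5.25 + 2 + 1.75 + 3 + 4.25 + 4] = 10.125.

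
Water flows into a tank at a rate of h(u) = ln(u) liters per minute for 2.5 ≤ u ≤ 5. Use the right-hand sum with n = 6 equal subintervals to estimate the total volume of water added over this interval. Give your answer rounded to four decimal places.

3.3980

Δu = (5 − 2.5)/6 = 5/12.
Right endpoints: 35/12, 10/3, 3.75, 25/6, 55/12, 5.
h(35/12) ≈ 1.0704, h(10/3) ≈ 1.2040, h(3.75) ≈ 1.3218, h(25/6) ≈ 1.4271, h(55/12) ≈ 1.5224, h(5) ≈ 1.6094.
Sum = Δu · [h(35/12) + h(10/3) + h(3.75) + ...].
Sum ≈ 3.3980.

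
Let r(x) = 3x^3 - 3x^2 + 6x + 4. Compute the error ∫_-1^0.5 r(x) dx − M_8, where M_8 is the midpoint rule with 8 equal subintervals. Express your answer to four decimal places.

Exact integral: ∫_-1^0.5 r(x) dx = 1.921875.
M_8 ≈ 1.944946.
Error ≈ 1.921875 − 1.944946 ≈ -0.0231.

-0.0231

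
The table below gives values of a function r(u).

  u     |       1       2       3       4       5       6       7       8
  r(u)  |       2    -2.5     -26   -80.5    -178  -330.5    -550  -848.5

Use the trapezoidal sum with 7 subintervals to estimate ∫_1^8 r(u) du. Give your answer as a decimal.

-1590.75

Δu = 1.
T_7 = (1/2)·[2 + 2·(-2.5) + 2·(-26) + 2·(-80.5) + 2·(-178) + 2·(-330.5) + 2·(-550) + (-848.5)] = -1590.75.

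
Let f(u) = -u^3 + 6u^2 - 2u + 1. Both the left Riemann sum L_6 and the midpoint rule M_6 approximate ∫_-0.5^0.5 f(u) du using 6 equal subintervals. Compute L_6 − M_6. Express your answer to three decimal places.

L_6 ≈ 1.71528.
M_6 ≈ 1.48611.
L_6 − M_6 ≈ 0.229.

0.229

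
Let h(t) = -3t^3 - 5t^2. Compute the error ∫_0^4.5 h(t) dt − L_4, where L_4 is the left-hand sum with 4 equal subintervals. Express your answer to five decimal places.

Exact integral: ∫_0^4.5 h(t) dt = -459.421875.
L_4 ≈ -272.6630859.
Error ≈ -459.421875 − (-272.6630859) ≈ -186.75879.

-186.75879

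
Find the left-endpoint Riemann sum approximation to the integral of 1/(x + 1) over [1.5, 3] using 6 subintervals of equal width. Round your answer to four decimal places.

0.4893

Δx = (3 − 1.5)/6 = 0.25.
Left endpoints: 1.5, 1.75, 2, 2.25, 2.5, 2.75.
f(1.5) = 0.4, f(1.75) = 4/11, f(2) = 1/3, f(2.25) = 4/13, f(2.5) = 2/7, f(2.75) = 4/15.
Sum = Δx · [f(1.5) + f(1.75) + f(2) + ...].
Sum ≈ 0.4893.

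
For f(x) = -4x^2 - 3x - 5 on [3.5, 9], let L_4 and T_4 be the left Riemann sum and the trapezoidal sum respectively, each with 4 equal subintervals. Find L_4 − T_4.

L_4 = -851.984375.
T_4 = -1052.390625.
L_4 − T_4 = 200.40625.

200.40625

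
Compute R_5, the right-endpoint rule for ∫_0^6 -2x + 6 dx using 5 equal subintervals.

-7.2

Δx = (6 − 0)/5 = 1.2.
Right endpoints: 1.2, 2.4, 3.6, 4.8, 6.
f(1.2) = 3.6, f(2.4) = 1.2, f(3.6) = -1.2, f(4.8) = -3.6, f(6) = -6.
Sum = Δx · [f(1.2) + f(2.4) + f(3.6) + f(4.8) + f(6)].
Sum = -7.2.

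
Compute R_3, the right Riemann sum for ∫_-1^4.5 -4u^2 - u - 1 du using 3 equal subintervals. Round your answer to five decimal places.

Δu = (4.5 − (-1))/3 = 11/6.
Right endpoints: 5/6, 8/3, 4.5.
f(5/6) = -83/18, f(8/3) = -289/9, f(4.5) = -86.5.
Sum = Δu · [f(5/6) + f(8/3) + f(4.5)].
Sum ≈ -225.90741.

-225.90741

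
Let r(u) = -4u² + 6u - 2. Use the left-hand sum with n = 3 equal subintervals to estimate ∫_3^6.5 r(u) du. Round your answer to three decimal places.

Δu = (6.5 − 3)/3 = 7/6.
Left endpoints: 3, 25/6, 16/3.
r(3) = -20, r(25/6) = -418/9, r(16/3) = -754/9.
Sum = Δu · [r(3) + r(25/6) + r(16/3)].
Sum ≈ -175.259.

-175.259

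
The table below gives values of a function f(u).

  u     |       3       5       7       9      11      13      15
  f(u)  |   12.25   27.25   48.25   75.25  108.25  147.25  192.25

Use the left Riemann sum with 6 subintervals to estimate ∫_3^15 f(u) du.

Δu = 2.
Sum = 2·[12.25 + 27.25 + 48.25 + 75.25 + 108.25 + 147.25] = 837.

837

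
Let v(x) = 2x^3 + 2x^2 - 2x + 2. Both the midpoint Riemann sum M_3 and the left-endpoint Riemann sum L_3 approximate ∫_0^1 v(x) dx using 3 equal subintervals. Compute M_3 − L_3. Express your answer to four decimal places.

M_3 ≈ 2.120370.
L_3 ≈ 1.925926.
M_3 − L_3 ≈ 0.1944.

0.1944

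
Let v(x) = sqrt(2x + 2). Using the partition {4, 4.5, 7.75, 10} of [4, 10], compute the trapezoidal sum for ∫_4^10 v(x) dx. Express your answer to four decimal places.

Subinterval widths: 0.5, 3.25, 2.25.
v(4) ≈ 3.1623, v(4.5) ≈ 3.3166, v(7.75) ≈ 4.1833, v(10) ≈ 4.6904.
On each subinterval the trapezoid contributes (Δx_i/2)·[v(x_{i-1}) + v(x_i)].
Sum ≈ 23.7900.

23.7900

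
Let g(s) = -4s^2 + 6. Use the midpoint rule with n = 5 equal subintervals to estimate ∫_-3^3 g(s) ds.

-33.12

Δs = (3 − (-3))/5 = 1.2.
Midpoints: -2.4, -1.2, 0, 1.2, 2.4.
g(-2.4) = -17.04, g(-1.2) = 0.24, g(0) = 6, g(1.2) = 0.24, g(2.4) = -17.04.
Sum = Δs · [g(-2.4) + g(-1.2) + g(0) + g(1.2) + g(2.4)].
Sum = -33.12.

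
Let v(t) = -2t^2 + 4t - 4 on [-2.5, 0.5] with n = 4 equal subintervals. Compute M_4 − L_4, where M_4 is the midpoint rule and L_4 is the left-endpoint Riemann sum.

9.84375

M_4 = -34.21875.
L_4 = -44.0625.
M_4 − L_4 = 9.84375.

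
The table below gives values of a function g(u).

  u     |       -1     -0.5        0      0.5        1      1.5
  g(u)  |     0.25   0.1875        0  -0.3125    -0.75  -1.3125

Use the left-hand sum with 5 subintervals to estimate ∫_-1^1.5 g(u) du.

-0.3125

Δu = 0.5.
Sum = 0.5·[0.25 + 0.1875 + 0 + (-0.3125) + (-0.75)] = -0.3125.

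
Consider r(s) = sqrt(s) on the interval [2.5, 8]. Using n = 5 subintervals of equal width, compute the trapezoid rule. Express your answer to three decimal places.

12.436

Δs = (8 − 2.5)/5 = 1.1.
r(2.5) ≈ 1.581, r(3.6) ≈ 1.897, r(4.7) ≈ 2.168, r(5.8) ≈ 2.408, r(6.9) ≈ 2.627, r(8) ≈ 2.828.
T_5 = (Δs/2)·[r(s_0) + 2r(s_1) + ... + 2r(s_{4}) + r(s_5)].
Sum ≈ 12.436.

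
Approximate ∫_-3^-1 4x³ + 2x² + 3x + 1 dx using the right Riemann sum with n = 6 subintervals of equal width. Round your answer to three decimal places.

-57.815

Δx = (-1 − (-3))/6 = 1/3.
Right endpoints: -8/3, -7/3, -2, -5/3, -4/3, -1.
f(-8/3) = -1853/27, f(-7/3) = -1240/27, f(-2) = -29, f(-5/3) = -458/27, f(-4/3) = -241/27, f(-1) = -4.
Sum = Δx · [f(-8/3) + f(-7/3) + f(-2) + ...].
Sum ≈ -57.815.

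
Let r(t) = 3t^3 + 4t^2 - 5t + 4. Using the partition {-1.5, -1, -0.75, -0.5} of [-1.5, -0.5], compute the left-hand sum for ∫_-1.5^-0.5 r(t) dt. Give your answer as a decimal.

9.87109375

Subinterval widths: 0.5, 0.25, 0.25.
Left endpoints: -1.5, -1, -0.75.
r(-1.5) = 10.375, r(-1) = 10, r(-0.75) = 8.734375.
Sum = Σ Δt_i · r(t_i).
Sum = 9.87109375.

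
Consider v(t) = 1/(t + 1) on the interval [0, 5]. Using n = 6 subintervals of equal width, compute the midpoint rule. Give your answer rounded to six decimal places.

Δt = (5 − 0)/6 = 5/6.
Midpoints: 5/12, 1.25, 25/12, 35/12, 3.75, 55/12.
v(5/12) = 12/17, v(1.25) = 4/9, v(25/12) = 12/37, v(35/12) = 12/47, v(3.75) = 4/19, v(55/12) = 12/67.
Sum = Δt · [v(5/12) + v(1.25) + v(25/12) + ...].
Sum ≈ 1.766334.

1.766334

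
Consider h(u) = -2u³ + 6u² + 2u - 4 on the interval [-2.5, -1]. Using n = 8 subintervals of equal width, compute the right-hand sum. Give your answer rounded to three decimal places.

Δu = (-1 − (-2.5))/8 = 0.1875.
Right endpoints: -2.3125, -2.125, -1.9375, -1.75, -1.5625, -1.375, -1.1875, -1.
h(-2.3125) = 98701/2048, h(-2.125) = 38.03515625, h(-1.9375) = 59791/2048, h(-1.75) = 21.59375, h(-1.5625) = 31033/2048, h(-1.375) = 9.79296875, h(-1.1875) = 11131/2048, h(-1) = 2.
Sum = Δu · [h(-2.3125) + h(-2.125) + h(-1.9375) + ...].
Sum ≈ 31.762.

31.762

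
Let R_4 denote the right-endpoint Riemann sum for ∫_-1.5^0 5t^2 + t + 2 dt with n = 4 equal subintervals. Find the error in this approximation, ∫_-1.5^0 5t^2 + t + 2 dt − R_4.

1.65234375

Exact integral: ∫_-1.5^0 f(t) dt = 7.5.
R_4 = 5.84765625.
Error = 7.5 − 5.84765625 = 1.65234375.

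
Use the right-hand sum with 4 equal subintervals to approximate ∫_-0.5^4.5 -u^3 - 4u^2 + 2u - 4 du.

-337.96875

Δu = (4.5 − (-0.5))/4 = 1.25.
Right endpoints: 0.75, 2, 3.25, 4.5.
f(0.75) = -5.171875, f(2) = -24, f(3.25) = -74.078125, f(4.5) = -167.125.
Sum = Δu · [f(0.75) + f(2) + f(3.25) + f(4.5)].
Sum = -337.96875.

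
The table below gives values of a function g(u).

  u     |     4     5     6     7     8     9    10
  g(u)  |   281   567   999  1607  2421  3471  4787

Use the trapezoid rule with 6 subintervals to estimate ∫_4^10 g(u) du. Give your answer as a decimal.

Δu = 1.
T_6 = (1/2)·[281 + 2·567 + 2·999 + 2·1607 + 2·2421 + 2·3471 + 4787] = 11599.

11599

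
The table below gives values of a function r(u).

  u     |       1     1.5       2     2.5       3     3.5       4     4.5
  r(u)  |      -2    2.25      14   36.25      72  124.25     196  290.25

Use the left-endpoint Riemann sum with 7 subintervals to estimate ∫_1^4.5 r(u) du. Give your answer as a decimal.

221.375

Δu = 0.5.
Sum = 0.5·[(-2) + 2.25 + 14 + 36.25 + 72 + 124.25 + 196] = 221.375.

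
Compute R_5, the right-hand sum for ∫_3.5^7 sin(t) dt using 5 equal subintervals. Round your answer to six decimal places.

-1.268046

Δt = (7 − 3.5)/5 = 0.7.
Right endpoints: 4.2, 4.9, 5.6, 6.3, 7.
f(4.2) ≈ -0.871576, f(4.9) ≈ -0.982453, f(5.6) ≈ -0.631267, f(6.3) ≈ 0.016814, f(7) ≈ 0.656987.
Sum = Δt · [f(4.2) + f(4.9) + f(5.6) + f(6.3) + f(7)].
Sum ≈ -1.268046.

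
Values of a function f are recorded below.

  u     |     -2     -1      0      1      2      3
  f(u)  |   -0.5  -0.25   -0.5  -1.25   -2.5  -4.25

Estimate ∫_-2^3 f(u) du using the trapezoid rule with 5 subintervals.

-6.875

Δu = 1.
T_5 = (1/2)·[(-0.5) + 2·(-0.25) + 2·(-0.5) + 2·(-1.25) + 2·(-2.5) + (-4.25)] = -6.875.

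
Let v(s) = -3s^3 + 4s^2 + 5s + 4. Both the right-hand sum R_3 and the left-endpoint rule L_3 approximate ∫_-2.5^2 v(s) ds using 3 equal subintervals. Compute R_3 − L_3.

R_3 = 28.6875.
L_3 = 114.75.
R_3 − L_3 = -86.0625.

-86.0625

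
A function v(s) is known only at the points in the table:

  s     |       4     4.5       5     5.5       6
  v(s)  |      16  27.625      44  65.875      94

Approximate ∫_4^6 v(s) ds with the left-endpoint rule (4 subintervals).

76.75

Δs = 0.5.
Sum = 0.5·[16 + 27.625 + 44 + 65.875] = 76.75.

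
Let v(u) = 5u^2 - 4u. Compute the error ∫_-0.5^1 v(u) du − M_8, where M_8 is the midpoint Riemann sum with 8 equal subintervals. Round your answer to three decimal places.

0.022

Exact integral: ∫_-0.5^1 v(u) du = 0.375.
M_8 ≈ 0.35303.
Error ≈ 0.375 − 0.35303 ≈ 0.022.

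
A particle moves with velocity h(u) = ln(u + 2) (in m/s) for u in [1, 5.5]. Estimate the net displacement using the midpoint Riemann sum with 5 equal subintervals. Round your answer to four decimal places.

7.3226

Δu = (5.5 − 1)/5 = 0.9.
Midpoints: 1.45, 2.35, 3.25, 4.15, 5.05.
h(1.45) ≈ 1.2384, h(2.35) ≈ 1.4702, h(3.25) ≈ 1.6582, h(4.15) ≈ 1.8165, h(5.05) ≈ 1.9530.
Sum = Δu · [h(1.45) + h(2.35) + h(3.25) + h(4.15) + h(5.05)].
Sum ≈ 7.3226.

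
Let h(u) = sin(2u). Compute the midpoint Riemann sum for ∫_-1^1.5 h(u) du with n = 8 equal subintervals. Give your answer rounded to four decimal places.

0.2916

Δu = (1.5 − (-1))/8 = 0.3125.
Midpoints: -0.84375, -0.53125, -0.21875, 0.09375, 0.40625, 0.71875, 1.03125, 1.34375.
h(-0.84375) ≈ -0.9932, h(-0.53125) ≈ -0.8736, h(-0.21875) ≈ -0.4237, h(0.09375) ≈ 0.1864, h(0.40625) ≈ 0.7260, h(0.71875) ≈ 0.9911, h(1.03125) ≈ 0.8815, h(1.34375) ≈ 0.4386.
Sum = Δu · [h(-0.84375) + h(-0.53125) + h(-0.21875) + ...].
Sum ≈ 0.2916.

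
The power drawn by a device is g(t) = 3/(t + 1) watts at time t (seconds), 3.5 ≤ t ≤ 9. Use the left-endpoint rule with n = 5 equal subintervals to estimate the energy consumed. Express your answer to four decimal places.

Δt = (9 − 3.5)/5 = 1.1.
Left endpoints: 3.5, 4.6, 5.7, 6.8, 7.9.
g(3.5) = 2/3, g(4.6) = 15/28, g(5.7) = 30/67, g(6.8) = 5/13, g(7.9) = 30/89.
Sum = Δt · [g(3.5) + g(4.6) + g(5.7) + g(6.8) + g(7.9)].
Sum ≈ 2.6090.

2.6090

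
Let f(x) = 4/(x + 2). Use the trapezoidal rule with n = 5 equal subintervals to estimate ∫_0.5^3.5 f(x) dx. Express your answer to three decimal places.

3.169

Δx = (3.5 − 0.5)/5 = 0.6.
f(0.5) = 1.6, f(1.1) = 40/31, f(1.7) = 40/37, f(2.3) = 40/43, f(2.9) = 40/49, f(3.5) = 8/11.
T_5 = (Δx/2)·[f(x_0) + 2f(x_1) + ... + 2f(x_{4}) + f(x_5)].
Sum ≈ 3.169.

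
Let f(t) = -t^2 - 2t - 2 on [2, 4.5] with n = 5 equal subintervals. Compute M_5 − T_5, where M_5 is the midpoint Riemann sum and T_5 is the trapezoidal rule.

M_5 = -48.90625.
T_5 = -49.0625.
M_5 − T_5 = 0.15625.

0.15625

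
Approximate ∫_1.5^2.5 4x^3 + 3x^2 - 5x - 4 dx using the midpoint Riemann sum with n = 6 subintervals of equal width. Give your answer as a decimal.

Δx = (2.5 − 1.5)/6 = 1/6.
Midpoints: 19/12, 1.75, 23/12, 25/12, 2.25, 29/12.
f(19/12) = 310/27, f(1.75) = 17.875, f(23/12) = 2765/108, f(25/12) = 7511/216, f(2.25) = 45.5, f(29/12) = 12505/216.
Sum = Δx · [f(19/12) + f(1.75) + f(23/12) + ...].
Sum = 32.1875.

32.1875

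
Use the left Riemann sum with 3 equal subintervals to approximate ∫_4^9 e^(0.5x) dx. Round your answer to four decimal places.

105.8540

Δx = (9 − 4)/3 = 5/3.
Left endpoints: 4, 17/3, 22/3.
f(4) ≈ 7.3891, f(17/3) ≈ 17.0020, f(22/3) ≈ 39.1213.
Sum = Δx · [f(4) + f(17/3) + f(22/3)].
Sum ≈ 105.8540.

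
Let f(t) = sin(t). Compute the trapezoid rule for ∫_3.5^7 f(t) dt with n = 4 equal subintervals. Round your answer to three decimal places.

-1.581

Δt = (7 − 3.5)/4 = 0.875.
f(3.5) ≈ -0.351, f(4.375) ≈ -0.944, f(5.25) ≈ -0.859, f(6.125) ≈ -0.158, f(7) ≈ 0.657.
T_4 = (Δt/2)·[f(t_0) + 2f(t_1) + 2f(t_2) + 2f(t_3) + f(t_4)].
Sum ≈ -1.581.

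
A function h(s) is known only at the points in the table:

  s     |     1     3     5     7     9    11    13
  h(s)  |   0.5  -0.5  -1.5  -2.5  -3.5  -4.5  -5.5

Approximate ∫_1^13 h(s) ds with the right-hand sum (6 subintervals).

Δs = 2.
Sum = 2·[(-0.5) + (-1.5) + (-2.5) + (-3.5) + (-4.5) + (-5.5)] = -36.

-36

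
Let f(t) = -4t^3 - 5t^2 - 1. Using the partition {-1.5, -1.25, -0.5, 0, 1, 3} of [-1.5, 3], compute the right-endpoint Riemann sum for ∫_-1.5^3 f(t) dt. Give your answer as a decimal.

Subinterval widths: 0.25, 0.75, 0.5, 1, 2.
Right endpoints: -1.25, -0.5, 0, 1, 3.
f(-1.25) = -1, f(-0.5) = -1.75, f(0) = -1, f(1) = -10, f(3) = -154.
Sum = Σ Δt_i · f(t_i).
Sum = -320.0625.

-320.0625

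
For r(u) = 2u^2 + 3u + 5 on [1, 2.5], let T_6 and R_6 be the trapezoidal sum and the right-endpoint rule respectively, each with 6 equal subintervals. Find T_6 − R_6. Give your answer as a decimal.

T_6 = 25.15625.
R_6 = 27.03125.
T_6 − R_6 = -1.875.

-1.875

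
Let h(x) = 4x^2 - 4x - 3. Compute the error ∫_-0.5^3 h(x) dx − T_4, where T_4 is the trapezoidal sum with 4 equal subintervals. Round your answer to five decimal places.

Exact integral: ∫_-0.5^3 h(x) dx ≈ 8.1666667.
T_4 = 9.953125.
Error ≈ 8.1666667 − 9.953125 ≈ -1.78646.

-1.78646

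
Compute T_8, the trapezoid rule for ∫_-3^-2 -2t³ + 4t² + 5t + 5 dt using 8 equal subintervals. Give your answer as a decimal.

50.3828125

Δt = (-2 − (-3))/8 = 0.125.
f(-3) = 80, f(-2.875) = 71.21484375, f(-2.75) = 63.09375, f(-2.625) = 55.61328125, f(-2.5) = 48.75, f(-2.375) = 42.48046875, f(-2.25) = 36.78125, f(-2.125) = 31.62890625, f(-2) = 27.
T_8 = (Δt/2)·[f(t_0) + 2f(t_1) + ... + 2f(t_{7}) + f(t_8)].
Sum = 50.3828125.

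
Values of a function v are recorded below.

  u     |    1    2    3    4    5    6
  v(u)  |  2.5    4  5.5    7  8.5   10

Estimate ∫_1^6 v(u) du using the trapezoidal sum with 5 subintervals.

31.25

Δu = 1.
T_5 = (1/2)·[2.5 + 2·4 + 2·5.5 + 2·7 + 2·8.5 + 10] = 31.25.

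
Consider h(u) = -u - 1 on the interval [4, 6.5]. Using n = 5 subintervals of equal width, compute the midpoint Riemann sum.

Δu = (6.5 − 4)/5 = 0.5.
Midpoints: 4.25, 4.75, 5.25, 5.75, 6.25.
h(4.25) = -5.25, h(4.75) = -5.75, h(5.25) = -6.25, h(5.75) = -6.75, h(6.25) = -7.25.
Sum = Δu · [h(4.25) + h(4.75) + h(5.25) + h(5.75) + h(6.25)].
Sum = -15.625.

-15.625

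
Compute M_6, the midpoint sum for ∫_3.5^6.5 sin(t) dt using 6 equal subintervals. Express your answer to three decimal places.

Δt = (6.5 − 3.5)/6 = 0.5.
Midpoints: 3.75, 4.25, 4.75, 5.25, 5.75, 6.25.
f(3.75) ≈ -0.572, f(4.25) ≈ -0.895, f(4.75) ≈ -0.999, f(5.25) ≈ -0.859, f(5.75) ≈ -0.508, f(6.25) ≈ -0.033.
Sum = Δt · [f(3.75) + f(4.25) + f(4.75) + ...].
Sum ≈ -1.933.

-1.933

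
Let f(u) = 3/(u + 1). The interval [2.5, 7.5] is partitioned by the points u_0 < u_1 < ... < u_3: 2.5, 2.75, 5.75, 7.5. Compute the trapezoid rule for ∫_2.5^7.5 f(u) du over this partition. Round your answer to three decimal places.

Subinterval widths: 0.25, 3, 1.75.
f(2.5) = 6/7, f(2.75) = 0.8, f(5.75) = 4/9, f(7.5) = 6/17.
On each subinterval the trapezoid contributes (Δu_i/2)·[f(u_{i-1}) + f(u_i)].
Sum ≈ 2.772.

2.772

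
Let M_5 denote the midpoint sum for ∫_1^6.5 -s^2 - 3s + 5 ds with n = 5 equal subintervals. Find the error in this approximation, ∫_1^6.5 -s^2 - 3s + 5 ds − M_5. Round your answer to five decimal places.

Exact integral: ∫_1^6.5 f(s) ds ≈ -125.5833333.
M_5 = -125.02875.
Error ≈ -125.5833333 − (-125.02875) ≈ -0.55458.

-0.55458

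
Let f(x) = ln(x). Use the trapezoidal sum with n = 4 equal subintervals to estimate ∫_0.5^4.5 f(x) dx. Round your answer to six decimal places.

2.979984

Δx = (4.5 − 0.5)/4 = 1.
f(0.5) ≈ -0.693147, f(1.5) ≈ 0.405465, f(2.5) ≈ 0.916291, f(3.5) ≈ 1.252763, f(4.5) ≈ 1.504077.
T_4 = (Δx/2)·[f(x_0) + 2f(x_1) + 2f(x_2) + 2f(x_3) + f(x_4)].
Sum ≈ 2.979984.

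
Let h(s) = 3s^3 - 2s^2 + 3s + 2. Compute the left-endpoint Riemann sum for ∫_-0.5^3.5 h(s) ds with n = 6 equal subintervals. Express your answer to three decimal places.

Δs = (3.5 − (-0.5))/6 = 2/3.
Left endpoints: -0.5, 1/6, 5/6, 1.5, 13/6, 17/6.
h(-0.5) = -0.375, h(1/6) = 59/24, h(5/6) = 349/72, h(1.5) = 12.125, h(13/6) = 29.625, h(17/6) = 4513/72.
Sum = Δs · [h(-0.5) + h(1/6) + h(5/6) + ...].
Sum ≈ 74.241.

74.241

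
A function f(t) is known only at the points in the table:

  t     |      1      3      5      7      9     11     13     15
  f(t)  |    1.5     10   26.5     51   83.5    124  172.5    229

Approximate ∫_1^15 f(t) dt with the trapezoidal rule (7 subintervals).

Δt = 2.
T_7 = (2/2)·[1.5 + 2·10 + 2·26.5 + 2·51 + 2·83.5 + 2·124 + 2·172.5 + 229] = 1165.5.

1165.5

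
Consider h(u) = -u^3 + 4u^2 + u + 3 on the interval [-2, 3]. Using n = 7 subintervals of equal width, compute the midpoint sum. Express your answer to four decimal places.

Δu = (3 − (-2))/7 = 5/7.
Midpoints: -23/14, -13/14, -3/14, 0.5, 17/14, 27/14, 37/14.
h(-23/14) = 45515/2744, h(-13/14) = 17345/2744, h(-3/14) = 8175/2744, h(0.5) = 4.375, h(17/14) = 22835/2744, h(27/14) = 34665/2744, h(37/14) = 41495/2744.
Sum = Δu · [h(-23/14) + h(-13/14) + h(-3/14) + ...].
Sum ≈ 47.3852.

47.3852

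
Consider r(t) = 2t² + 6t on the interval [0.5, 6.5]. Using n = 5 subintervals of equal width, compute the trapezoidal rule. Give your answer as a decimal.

311.88

Δt = (6.5 − 0.5)/5 = 1.2.
r(0.5) = 3.5, r(1.7) = 15.98, r(2.9) = 34.22, r(4.1) = 58.22, r(5.3) = 87.98, r(6.5) = 123.5.
T_5 = (Δt/2)·[r(t_0) + 2r(t_1) + ... + 2r(t_{4}) + r(t_5)].
Sum = 311.88.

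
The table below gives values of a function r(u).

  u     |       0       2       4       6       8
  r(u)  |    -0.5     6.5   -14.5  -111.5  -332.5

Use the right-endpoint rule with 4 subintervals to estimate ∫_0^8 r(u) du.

Δu = 2.
Sum = 2·[6.5 + (-14.5) + (-111.5) + (-332.5)] = -904.

-904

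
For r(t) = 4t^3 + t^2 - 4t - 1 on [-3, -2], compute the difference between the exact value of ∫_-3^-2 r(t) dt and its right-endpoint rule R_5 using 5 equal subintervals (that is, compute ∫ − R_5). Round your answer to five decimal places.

Exact integral: ∫_-3^-2 r(t) dt ≈ -49.6666667.
R_5 = -43.16.
Error ≈ -49.6666667 − (-43.16) ≈ -6.50667.

-6.50667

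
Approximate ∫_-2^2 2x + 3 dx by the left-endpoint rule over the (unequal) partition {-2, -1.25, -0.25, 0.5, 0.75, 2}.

8.25

Subinterval widths: 0.75, 1, 0.75, 0.25, 1.25.
Left endpoints: -2, -1.25, -0.25, 0.5, 0.75.
f(-2) = -1, f(-1.25) = 0.5, f(-0.25) = 2.5, f(0.5) = 4, f(0.75) = 4.5.
Sum = Σ Δx_i · f(x_i).
Sum = 8.25.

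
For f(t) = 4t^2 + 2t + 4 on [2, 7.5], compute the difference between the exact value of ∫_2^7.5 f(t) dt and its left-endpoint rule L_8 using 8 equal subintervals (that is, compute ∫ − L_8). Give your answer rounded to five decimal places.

Exact integral: ∫_2^7.5 f(t) dt ≈ 626.0833333.
L_8 = 552.19140625.
Error ≈ 626.0833333 − 552.19140625 ≈ 73.89193.

73.89193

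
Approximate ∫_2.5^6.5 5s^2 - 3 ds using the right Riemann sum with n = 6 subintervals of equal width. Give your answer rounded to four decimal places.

481.1481

Δs = (6.5 − 2.5)/6 = 2/3.
Right endpoints: 19/6, 23/6, 4.5, 31/6, 35/6, 6.5.
f(19/6) = 1697/36, f(23/6) = 2537/36, f(4.5) = 98.25, f(31/6) = 4697/36, f(35/6) = 6017/36, f(6.5) = 208.25.
Sum = Δs · [f(19/6) + f(23/6) + f(4.5) + ...].
Sum ≈ 481.1481.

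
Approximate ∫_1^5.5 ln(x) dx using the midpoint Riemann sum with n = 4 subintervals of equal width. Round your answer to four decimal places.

4.9163

Δx = (5.5 − 1)/4 = 1.125.
Midpoints: 1.5625, 2.6875, 3.8125, 4.9375.
f(1.5625) ≈ 0.4463, f(2.6875) ≈ 0.9886, f(3.8125) ≈ 1.3383, f(4.9375) ≈ 1.5969.
Sum = Δx · [f(1.5625) + f(2.6875) + f(3.8125) + f(4.9375)].
Sum ≈ 4.9163.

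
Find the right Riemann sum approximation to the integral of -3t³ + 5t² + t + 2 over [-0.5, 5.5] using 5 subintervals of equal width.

-613.05

Δt = (5.5 − (-0.5))/5 = 1.2.
Right endpoints: 0.7, 1.9, 3.1, 4.3, 5.5.
f(0.7) = 4.121, f(1.9) = 1.373, f(3.1) = -36.223, f(4.3) = -139.771, f(5.5) = -340.375.
Sum = Δt · [f(0.7) + f(1.9) + f(3.1) + f(4.3) + f(5.5)].
Sum = -613.05.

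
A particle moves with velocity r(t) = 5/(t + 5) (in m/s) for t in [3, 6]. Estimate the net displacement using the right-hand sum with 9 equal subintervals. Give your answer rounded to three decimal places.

1.564

Δt = (6 − 3)/9 = 1/3.
Right endpoints: 10/3, 11/3, 4, 13/3, 14/3, 5, 16/3, 17/3, 6.
r(10/3) = 0.6, r(11/3) = 15/26, r(4) = 5/9, r(13/3) = 15/28, r(14/3) = 15/29, r(5) = 0.5, r(16/3) = 15/31, r(17/3) = 0.46875, r(6) = 5/11.
Sum = Δt · [r(10/3) + r(11/3) + r(4) + ...].
Sum ≈ 1.564.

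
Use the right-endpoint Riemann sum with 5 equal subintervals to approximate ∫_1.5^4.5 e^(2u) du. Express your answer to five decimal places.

6940.12431

Δu = (4.5 − 1.5)/5 = 0.6.
Right endpoints: 2.1, 2.7, 3.3, 3.9, 4.5.
f(2.1) ≈ 66.68633, f(2.7) ≈ 221.40642, f(3.3) ≈ 735.09519, f(3.9) ≈ 2440.60198, f(4.5) ≈ 8103.08393.
Sum = Δu · [f(2.1) + f(2.7) + f(3.3) + f(3.9) + f(4.5)].
Sum ≈ 6940.12431.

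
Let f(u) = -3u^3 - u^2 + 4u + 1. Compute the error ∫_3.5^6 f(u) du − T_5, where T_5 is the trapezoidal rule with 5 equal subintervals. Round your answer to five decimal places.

Exact integral: ∫_3.5^6 f(u) du ≈ -867.1614583.
T_5 = -871.71875.
Error ≈ -867.1614583 − (-871.71875) ≈ 4.55729.

4.55729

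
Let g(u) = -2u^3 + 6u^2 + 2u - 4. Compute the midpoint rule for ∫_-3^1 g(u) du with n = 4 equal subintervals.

68

Δu = (1 − (-3))/4 = 1.
Midpoints: -2.5, -1.5, -0.5, 0.5.
g(-2.5) = 59.75, g(-1.5) = 13.25, g(-0.5) = -3.25, g(0.5) = -1.75.
Sum = Δu · [g(-2.5) + g(-1.5) + g(-0.5) + g(0.5)].
Sum = 68.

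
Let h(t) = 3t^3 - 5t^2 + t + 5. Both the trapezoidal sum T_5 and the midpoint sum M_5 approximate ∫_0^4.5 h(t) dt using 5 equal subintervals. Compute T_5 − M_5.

T_5 = 197.56125.
M_5 = 183.6646875.
T_5 − M_5 = 13.8965625.

13.8965625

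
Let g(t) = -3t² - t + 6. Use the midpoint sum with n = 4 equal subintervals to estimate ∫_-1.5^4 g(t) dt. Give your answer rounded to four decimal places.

-38.6504

Δt = (4 − (-1.5))/4 = 1.375.
Midpoints: -0.8125, 0.5625, 1.9375, 3.3125.
g(-0.8125) = 4.83203125, g(0.5625) = 4.48828125, g(1.9375) = -7.19921875, g(3.3125) = -30.23046875.
Sum = Δt · [g(-0.8125) + g(0.5625) + g(1.9375) + g(3.3125)].
Sum ≈ -38.6504.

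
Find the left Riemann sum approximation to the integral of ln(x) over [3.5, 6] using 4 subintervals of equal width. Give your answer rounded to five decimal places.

3.69358

Δx = (6 − 3.5)/4 = 0.625.
Left endpoints: 3.5, 4.125, 4.75, 5.375.
f(3.5) ≈ 1.25276, f(4.125) ≈ 1.41707, f(4.75) ≈ 1.55814, f(5.375) ≈ 1.68176.
Sum = Δx · [f(3.5) + f(4.125) + f(4.75) + f(5.375)].
Sum ≈ 3.69358.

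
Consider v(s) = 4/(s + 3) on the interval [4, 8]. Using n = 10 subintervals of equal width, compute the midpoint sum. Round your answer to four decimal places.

1.8076

Δs = (8 − 4)/10 = 0.4.
Midpoints: 4.2, 4.6, 5, 5.4, 5.8, 6.2, 6.6, 7, 7.4, 7.8.
v(4.2) = 5/9, v(4.6) = 10/19, v(5) = 0.5, v(5.4) = 10/21, v(5.8) = 5/11, v(6.2) = 10/23, v(6.6) = 5/12, v(7) = 0.4, v(7.4) = 5/13, v(7.8) = 10/27.
Sum = Δs · [v(4.2) + v(4.6) + v(5) + ...].
Sum ≈ 1.8076.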